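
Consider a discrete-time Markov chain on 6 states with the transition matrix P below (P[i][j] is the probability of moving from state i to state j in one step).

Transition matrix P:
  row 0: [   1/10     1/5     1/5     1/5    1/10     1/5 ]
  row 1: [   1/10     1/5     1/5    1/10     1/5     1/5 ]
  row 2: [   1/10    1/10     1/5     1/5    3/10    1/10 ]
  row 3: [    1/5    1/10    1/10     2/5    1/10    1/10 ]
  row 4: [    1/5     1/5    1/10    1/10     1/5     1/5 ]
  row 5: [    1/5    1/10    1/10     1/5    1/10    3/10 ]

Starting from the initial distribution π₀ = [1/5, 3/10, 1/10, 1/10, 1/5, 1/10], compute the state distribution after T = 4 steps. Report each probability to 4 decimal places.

t=0: π = [0.2000, 0.3000, 0.1000, 0.1000, 0.2000, 0.1000]
t=1: π = [0.1400, 0.1700, 0.1600, 0.1700, 0.1700, 0.1900]
t=2: π = [0.1530, 0.1480, 0.1470, 0.2000, 0.1660, 0.1860]
t=3: π = [0.1552, 0.1467, 0.1448, 0.2086, 0.1608, 0.1839]
t=4: π = [0.1553, 0.1463, 0.1447, 0.2110, 0.1597, 0.1831]

π = [0.1553, 0.1463, 0.1447, 0.2110, 0.1597, 0.1831]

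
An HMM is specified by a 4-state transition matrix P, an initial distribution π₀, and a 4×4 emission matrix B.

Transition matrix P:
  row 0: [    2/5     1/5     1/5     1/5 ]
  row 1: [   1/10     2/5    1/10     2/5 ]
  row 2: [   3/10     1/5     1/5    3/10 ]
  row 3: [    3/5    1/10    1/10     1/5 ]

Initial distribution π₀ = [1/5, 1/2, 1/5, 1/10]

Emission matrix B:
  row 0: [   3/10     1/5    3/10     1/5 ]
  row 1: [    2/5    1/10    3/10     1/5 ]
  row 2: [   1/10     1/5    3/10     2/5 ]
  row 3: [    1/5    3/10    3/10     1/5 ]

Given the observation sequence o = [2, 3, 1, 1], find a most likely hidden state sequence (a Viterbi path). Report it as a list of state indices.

t=0: δ = [6.000e-02, 1.500e-01, 6.000e-02, 3.000e-02]  (obs o_0=2)
t=1: δ = [4.800e-03, 1.200e-02, 6.000e-03, 1.200e-02]  ψ = [0, 1, 1, 1]  (obs o_1=3)
t=2: δ = [1.440e-03, 4.800e-04, 2.400e-04, 1.440e-03]  ψ = [3, 1, 1, 1]  (obs o_2=1)
t=3: δ = [1.728e-04, 2.880e-05, 5.760e-05, 8.640e-05]  ψ = [3, 0, 0, 0]  (obs o_3=1)
backtrack: best end state = 0; path = [1, 1, 3, 0]

path = [1, 1, 3, 0]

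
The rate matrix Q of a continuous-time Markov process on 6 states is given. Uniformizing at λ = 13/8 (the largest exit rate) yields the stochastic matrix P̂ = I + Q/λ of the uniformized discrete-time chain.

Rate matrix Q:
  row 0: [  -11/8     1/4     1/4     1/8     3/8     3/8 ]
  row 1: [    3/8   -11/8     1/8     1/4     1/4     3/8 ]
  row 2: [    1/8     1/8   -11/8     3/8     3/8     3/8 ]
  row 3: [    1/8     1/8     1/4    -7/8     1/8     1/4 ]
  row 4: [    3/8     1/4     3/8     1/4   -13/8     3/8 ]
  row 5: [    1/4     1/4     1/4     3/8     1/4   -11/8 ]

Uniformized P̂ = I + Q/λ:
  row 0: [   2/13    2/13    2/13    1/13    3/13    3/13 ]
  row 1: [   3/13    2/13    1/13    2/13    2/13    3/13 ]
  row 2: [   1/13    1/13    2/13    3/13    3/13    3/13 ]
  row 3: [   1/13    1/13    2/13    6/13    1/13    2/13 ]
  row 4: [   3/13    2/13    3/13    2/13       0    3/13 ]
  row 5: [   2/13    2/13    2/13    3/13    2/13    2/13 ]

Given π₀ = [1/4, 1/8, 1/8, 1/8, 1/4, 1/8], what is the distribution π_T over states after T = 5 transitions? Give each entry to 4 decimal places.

π = [0.1432, 0.1232, 0.1549, 0.2449, 0.1369, 0.1969]

t=0: π = [0.2500, 0.1250, 0.1250, 0.1250, 0.2500, 0.1250]
t=1: π = [0.1635, 0.1346, 0.1635, 0.1923, 0.1346, 0.2115]
t=2: π = [0.1472, 0.1265, 0.1538, 0.2293, 0.1435, 0.1997]
t=3: π = [0.1451, 0.1244, 0.1552, 0.2403, 0.1373, 0.1978]
t=4: π = [0.1436, 0.1234, 0.1548, 0.2438, 0.1373, 0.1971]
t=5: π = [0.1432, 0.1232, 0.1549, 0.2449, 0.1369, 0.1969]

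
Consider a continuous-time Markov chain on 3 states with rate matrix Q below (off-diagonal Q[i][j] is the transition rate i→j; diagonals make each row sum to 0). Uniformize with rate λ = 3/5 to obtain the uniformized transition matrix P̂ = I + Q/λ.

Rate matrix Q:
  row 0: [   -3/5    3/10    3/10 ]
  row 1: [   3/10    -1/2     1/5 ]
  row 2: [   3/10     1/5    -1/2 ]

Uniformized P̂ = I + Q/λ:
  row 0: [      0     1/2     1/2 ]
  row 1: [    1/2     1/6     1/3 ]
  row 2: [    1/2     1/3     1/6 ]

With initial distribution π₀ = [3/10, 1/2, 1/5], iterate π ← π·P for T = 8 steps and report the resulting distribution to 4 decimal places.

t=0: π = [0.3000, 0.5000, 0.2000]
t=1: π = [0.3500, 0.3000, 0.3500]
t=2: π = [0.3250, 0.3417, 0.3333]
t=3: π = [0.3375, 0.3306, 0.3319]
t=4: π = [0.3313, 0.3345, 0.3343]
t=5: π = [0.3344, 0.3328, 0.3328]
t=6: π = [0.3328, 0.3336, 0.3336]
t=7: π = [0.3336, 0.3332, 0.3332]
t=8: π = [0.3332, 0.3334, 0.3334]

π = [0.3332, 0.3334, 0.3334]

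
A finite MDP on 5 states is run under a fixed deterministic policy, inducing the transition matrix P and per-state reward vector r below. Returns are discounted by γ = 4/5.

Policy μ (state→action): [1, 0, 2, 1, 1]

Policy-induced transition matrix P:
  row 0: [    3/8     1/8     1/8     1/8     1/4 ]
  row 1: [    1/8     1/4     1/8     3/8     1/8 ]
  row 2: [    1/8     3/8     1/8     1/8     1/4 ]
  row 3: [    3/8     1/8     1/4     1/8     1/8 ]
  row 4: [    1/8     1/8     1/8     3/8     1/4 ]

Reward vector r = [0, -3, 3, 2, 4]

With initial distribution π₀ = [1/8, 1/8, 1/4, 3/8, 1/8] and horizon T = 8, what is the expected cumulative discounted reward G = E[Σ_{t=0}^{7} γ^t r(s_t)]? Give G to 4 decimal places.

t=0: π = [0.1250, 0.1250, 0.2500, 0.3750, 0.1250], E[r] = 1.6250, γ^t·E[r] = 1.625000, running G = 1.625000
t=1: π = [0.2500, 0.2031, 0.1719, 0.1875, 0.1875], E[r] = 1.0313, γ^t·E[r] = 0.825000, running G = 2.450000
t=2: π = [0.2344, 0.1934, 0.1484, 0.2227, 0.2012], E[r] = 1.1152, γ^t·E[r] = 0.713750, running G = 3.163750
t=3: π = [0.2393, 0.1863, 0.1528, 0.2236, 0.1980], E[r] = 1.1389, γ^t·E[r] = 0.583125, running G = 3.746875
t=4: π = [0.2407, 0.1865, 0.1530, 0.2211, 0.1988], E[r] = 1.1366, γ^t·E[r] = 0.465538, running G = 4.212413
t=5: π = [0.2404, 0.1866, 0.1526, 0.2213, 0.1991], E[r] = 1.1371, γ^t·E[r] = 0.372604, running G = 4.585016
t=6: π = [0.2404, 0.1865, 0.1527, 0.2214, 0.1990], E[r] = 1.1374, γ^t·E[r] = 0.298171, running G = 4.883187
t=7: π = [0.2405, 0.1865, 0.1527, 0.2214, 0.1990], E[r] = 1.1374, γ^t·E[r] = 0.238531, running G = 5.121719

G = 5.1217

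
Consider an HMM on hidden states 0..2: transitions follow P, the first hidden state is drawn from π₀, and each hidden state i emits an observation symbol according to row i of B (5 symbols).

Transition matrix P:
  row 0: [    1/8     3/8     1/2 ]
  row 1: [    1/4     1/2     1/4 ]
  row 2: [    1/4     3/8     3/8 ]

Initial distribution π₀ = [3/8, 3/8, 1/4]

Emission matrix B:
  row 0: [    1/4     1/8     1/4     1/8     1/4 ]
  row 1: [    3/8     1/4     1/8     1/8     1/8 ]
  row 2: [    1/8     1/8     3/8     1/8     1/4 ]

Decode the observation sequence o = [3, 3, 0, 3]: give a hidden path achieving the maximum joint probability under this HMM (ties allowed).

t=0: δ = [4.688e-02, 4.688e-02, 3.125e-02]  (obs o_0=3)
t=1: δ = [1.465e-03, 2.930e-03, 2.930e-03]  ψ = [1, 1, 0]  (obs o_1=3)
t=2: δ = [1.831e-04, 5.493e-04, 1.373e-04]  ψ = [1, 1, 2]  (obs o_2=0)
t=3: δ = [1.717e-05, 3.433e-05, 1.717e-05]  ψ = [1, 1, 1]  (obs o_3=3)
backtrack: best end state = 1; path = [1, 1, 1, 1]

path = [1, 1, 1, 1]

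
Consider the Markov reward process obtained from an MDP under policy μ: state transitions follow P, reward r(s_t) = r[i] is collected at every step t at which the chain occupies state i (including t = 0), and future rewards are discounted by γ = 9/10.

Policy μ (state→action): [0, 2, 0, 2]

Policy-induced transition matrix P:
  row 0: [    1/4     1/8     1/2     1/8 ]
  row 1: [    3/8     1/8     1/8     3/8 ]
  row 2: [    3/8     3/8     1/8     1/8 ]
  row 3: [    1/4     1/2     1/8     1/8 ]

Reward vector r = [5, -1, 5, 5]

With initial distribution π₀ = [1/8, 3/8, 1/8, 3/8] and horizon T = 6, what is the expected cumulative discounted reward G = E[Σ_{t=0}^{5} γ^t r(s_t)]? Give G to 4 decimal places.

G = 15.3061

t=0: π = [0.1250, 0.3750, 0.1250, 0.3750], E[r] = 2.7500, γ^t·E[r] = 2.750000, running G = 2.750000
t=1: π = [0.3125, 0.2969, 0.1719, 0.2188], E[r] = 3.2188, γ^t·E[r] = 2.896875, running G = 5.646875
t=2: π = [0.3086, 0.2500, 0.2422, 0.1992], E[r] = 3.5000, γ^t·E[r] = 2.835000, running G = 8.481875
t=3: π = [0.3115, 0.2603, 0.2407, 0.1875], E[r] = 3.4385, γ^t·E[r] = 2.506649, running G = 10.988524
t=4: π = [0.3126, 0.2555, 0.2418, 0.1901], E[r] = 3.4670, γ^t·E[r] = 2.274726, running G = 13.263250
t=5: π = [0.3122, 0.2567, 0.2422, 0.1889], E[r] = 3.4596, γ^t·E[r] = 2.042874, running G = 15.306124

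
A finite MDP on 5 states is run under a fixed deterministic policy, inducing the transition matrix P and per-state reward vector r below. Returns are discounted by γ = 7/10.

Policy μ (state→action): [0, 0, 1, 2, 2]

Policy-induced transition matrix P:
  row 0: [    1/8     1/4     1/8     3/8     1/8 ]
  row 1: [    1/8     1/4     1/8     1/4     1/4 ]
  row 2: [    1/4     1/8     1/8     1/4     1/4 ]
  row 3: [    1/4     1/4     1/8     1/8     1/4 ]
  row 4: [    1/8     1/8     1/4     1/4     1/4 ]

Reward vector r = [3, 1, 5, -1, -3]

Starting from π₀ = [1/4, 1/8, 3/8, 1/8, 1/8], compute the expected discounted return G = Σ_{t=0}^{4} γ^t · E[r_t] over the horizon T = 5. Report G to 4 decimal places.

t=0: π = [0.2500, 0.1250, 0.3750, 0.1250, 0.1250], E[r] = 2.2500, γ^t·E[r] = 2.250000, running G = 2.250000
t=1: π = [0.1875, 0.1875, 0.1406, 0.2656, 0.2188], E[r] = 0.5313, γ^t·E[r] = 0.371875, running G = 2.621875
t=2: π = [0.1758, 0.2051, 0.1523, 0.2402, 0.2266], E[r] = 0.5742, γ^t·E[r] = 0.281367, running G = 2.903242
t=3: π = [0.1741, 0.2026, 0.1533, 0.2419, 0.2280], E[r] = 0.5654, γ^t·E[r] = 0.193942, running G = 3.097185
t=4: π = [0.1744, 0.2023, 0.1535, 0.2415, 0.2282], E[r] = 0.5668, γ^t·E[r] = 0.136097, running G = 3.233281

G = 3.2333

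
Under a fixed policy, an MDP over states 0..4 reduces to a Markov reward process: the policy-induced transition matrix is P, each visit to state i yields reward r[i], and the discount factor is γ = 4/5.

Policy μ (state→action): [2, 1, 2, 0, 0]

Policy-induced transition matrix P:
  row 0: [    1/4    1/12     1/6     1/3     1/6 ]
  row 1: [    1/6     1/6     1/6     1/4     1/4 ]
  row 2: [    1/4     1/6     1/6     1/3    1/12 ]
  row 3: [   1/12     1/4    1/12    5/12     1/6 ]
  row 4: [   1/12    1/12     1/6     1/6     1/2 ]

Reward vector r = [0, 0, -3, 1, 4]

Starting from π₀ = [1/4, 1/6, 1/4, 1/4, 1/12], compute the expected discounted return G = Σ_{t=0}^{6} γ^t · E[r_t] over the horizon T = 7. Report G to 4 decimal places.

t=0: π = [0.2500, 0.1667, 0.2500, 0.2500, 0.0833], E[r] = -0.1667, γ^t·E[r] = -0.166667, running G = -0.166667
t=1: π = [0.1806, 0.1597, 0.1458, 0.3264, 0.1875], E[r] = 0.6389, γ^t·E[r] = 0.511111, running G = 0.344444
t=2: π = [0.1510, 0.1632, 0.1395, 0.3160, 0.2303], E[r] = 0.8189, γ^t·E[r] = 0.524074, running G = 0.868519
t=3: π = [0.1454, 0.1612, 0.1403, 0.3077, 0.2454], E[r] = 0.8683, γ^t·E[r] = 0.444593, running G = 1.313111
t=4: π = [0.1444, 0.1597, 0.1410, 0.3046, 0.2502], E[r] = 0.8824, γ^t·E[r] = 0.361434, running G = 1.674545
t=5: π = [0.1442, 0.1592, 0.1413, 0.3037, 0.2516], E[r] = 0.8864, γ^t·E[r] = 0.290451, running G = 1.964996
t=6: π = [0.1442, 0.1590, 0.1414, 0.3034, 0.2520], E[r] = 0.8875, γ^t·E[r] = 0.232654, running G = 2.197650

G = 2.1976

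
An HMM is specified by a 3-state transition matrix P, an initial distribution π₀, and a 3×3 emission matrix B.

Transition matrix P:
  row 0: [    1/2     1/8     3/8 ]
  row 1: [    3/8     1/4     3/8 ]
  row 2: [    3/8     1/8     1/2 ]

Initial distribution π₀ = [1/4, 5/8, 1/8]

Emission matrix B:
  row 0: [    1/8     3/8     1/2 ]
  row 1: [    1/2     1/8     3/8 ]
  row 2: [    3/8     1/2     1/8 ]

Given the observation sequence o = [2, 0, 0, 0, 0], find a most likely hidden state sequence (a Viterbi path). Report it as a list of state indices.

path = [1, 2, 2, 2, 2]

t=0: δ = [1.250e-01, 2.344e-01, 1.562e-02]  (obs o_0=2)
t=1: δ = [1.099e-02, 2.930e-02, 3.296e-02]  ψ = [1, 1, 1]  (obs o_1=0)
t=2: δ = [1.545e-03, 3.662e-03, 6.180e-03]  ψ = [2, 1, 2]  (obs o_2=0)
t=3: δ = [2.897e-04, 4.578e-04, 1.159e-03]  ψ = [2, 1, 2]  (obs o_3=0)
t=4: δ = [5.431e-05, 7.242e-05, 2.173e-04]  ψ = [2, 2, 2]  (obs o_4=0)
backtrack: best end state = 2; path = [1, 2, 2, 2, 2]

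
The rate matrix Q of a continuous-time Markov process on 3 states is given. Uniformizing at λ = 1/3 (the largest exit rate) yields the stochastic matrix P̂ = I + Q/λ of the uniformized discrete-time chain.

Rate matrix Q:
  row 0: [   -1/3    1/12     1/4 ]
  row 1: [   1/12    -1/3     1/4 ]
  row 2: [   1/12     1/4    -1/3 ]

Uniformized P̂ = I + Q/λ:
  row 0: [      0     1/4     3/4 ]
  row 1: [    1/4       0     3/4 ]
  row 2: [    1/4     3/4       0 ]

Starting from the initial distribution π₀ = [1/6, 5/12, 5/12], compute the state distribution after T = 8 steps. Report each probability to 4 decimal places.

π = [0.2000, 0.3726, 0.4274]

t=0: π = [0.1667, 0.4167, 0.4167]
t=1: π = [0.2083, 0.3542, 0.4375]
t=2: π = [0.1979, 0.3802, 0.4219]
t=3: π = [0.2005, 0.3659, 0.4336]
t=4: π = [0.1999, 0.3753, 0.4248]
t=5: π = [0.2000, 0.3686, 0.4314]
t=6: π = [0.2000, 0.3736, 0.4265]
t=7: π = [0.2000, 0.3698, 0.4302]
t=8: π = [0.2000, 0.3726, 0.4274]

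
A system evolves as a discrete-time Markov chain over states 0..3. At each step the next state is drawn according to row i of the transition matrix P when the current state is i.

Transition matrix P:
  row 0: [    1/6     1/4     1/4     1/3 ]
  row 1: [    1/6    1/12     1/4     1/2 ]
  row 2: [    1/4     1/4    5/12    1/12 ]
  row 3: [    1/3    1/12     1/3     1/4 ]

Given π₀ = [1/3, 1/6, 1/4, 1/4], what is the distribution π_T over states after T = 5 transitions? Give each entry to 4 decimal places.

t=0: π = [0.3333, 0.1667, 0.2500, 0.2500]
t=1: π = [0.2292, 0.1806, 0.3125, 0.2778]
t=2: π = [0.2390, 0.1736, 0.3252, 0.2622]
t=3: π = [0.2375, 0.1774, 0.3261, 0.2591]
t=4: π = [0.2370, 0.1773, 0.3259, 0.2598]
t=5: π = [0.2371, 0.1772, 0.3260, 0.2597]

π = [0.2371, 0.1772, 0.3260, 0.2597]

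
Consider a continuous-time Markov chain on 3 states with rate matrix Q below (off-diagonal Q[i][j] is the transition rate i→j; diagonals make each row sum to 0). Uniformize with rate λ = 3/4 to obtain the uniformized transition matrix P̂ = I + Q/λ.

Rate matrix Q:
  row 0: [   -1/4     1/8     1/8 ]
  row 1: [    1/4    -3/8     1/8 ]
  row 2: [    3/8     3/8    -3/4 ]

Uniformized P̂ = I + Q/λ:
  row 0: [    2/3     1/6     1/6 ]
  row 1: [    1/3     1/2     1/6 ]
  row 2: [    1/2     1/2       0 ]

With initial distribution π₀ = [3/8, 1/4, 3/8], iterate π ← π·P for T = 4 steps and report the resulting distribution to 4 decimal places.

t=0: π = [0.3750, 0.2500, 0.3750]
t=1: π = [0.5208, 0.3750, 0.1042]
t=2: π = [0.5243, 0.3264, 0.1493]
t=3: π = [0.5330, 0.3252, 0.1418]
t=4: π = [0.5346, 0.3223, 0.1430]

π = [0.5346, 0.3223, 0.1430]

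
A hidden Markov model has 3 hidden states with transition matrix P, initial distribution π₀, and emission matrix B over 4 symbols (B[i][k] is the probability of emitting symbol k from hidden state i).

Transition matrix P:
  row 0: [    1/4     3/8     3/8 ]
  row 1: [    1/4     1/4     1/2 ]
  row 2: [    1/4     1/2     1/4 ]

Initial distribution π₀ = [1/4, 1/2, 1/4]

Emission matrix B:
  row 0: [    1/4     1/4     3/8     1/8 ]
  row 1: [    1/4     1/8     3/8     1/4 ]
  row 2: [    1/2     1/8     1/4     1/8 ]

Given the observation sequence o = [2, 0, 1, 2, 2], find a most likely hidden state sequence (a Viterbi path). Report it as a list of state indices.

path = [1, 2, 1, 2, 1]

t=0: δ = [9.375e-02, 1.875e-01, 6.250e-02]  (obs o_0=2)
t=1: δ = [1.172e-02, 1.172e-02, 4.688e-02]  ψ = [1, 1, 1]  (obs o_1=0)
t=2: δ = [2.930e-03, 2.930e-03, 1.465e-03]  ψ = [2, 2, 2]  (obs o_2=1)
t=3: δ = [2.747e-04, 4.120e-04, 3.662e-04]  ψ = [0, 0, 1]  (obs o_3=2)
t=4: δ = [3.862e-05, 6.866e-05, 5.150e-05]  ψ = [1, 2, 1]  (obs o_4=2)
backtrack: best end state = 1; path = [1, 2, 1, 2, 1]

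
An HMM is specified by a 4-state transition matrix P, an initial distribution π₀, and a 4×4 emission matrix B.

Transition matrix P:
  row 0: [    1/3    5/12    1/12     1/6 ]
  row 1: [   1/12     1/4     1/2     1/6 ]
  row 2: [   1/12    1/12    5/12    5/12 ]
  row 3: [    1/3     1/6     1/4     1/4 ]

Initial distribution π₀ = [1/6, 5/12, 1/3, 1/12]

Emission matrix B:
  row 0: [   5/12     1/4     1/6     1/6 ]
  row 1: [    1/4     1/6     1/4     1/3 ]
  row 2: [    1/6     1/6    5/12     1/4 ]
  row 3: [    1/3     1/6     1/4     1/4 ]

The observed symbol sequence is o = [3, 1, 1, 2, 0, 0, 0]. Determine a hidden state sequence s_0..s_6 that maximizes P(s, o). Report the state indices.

t=0: δ = [2.778e-02, 1.389e-01, 8.333e-02, 2.083e-02]  (obs o_0=3)
t=1: δ = [2.894e-03, 5.787e-03, 1.157e-02, 5.787e-03]  ψ = [1, 1, 1, 2]  (obs o_1=1)
t=2: δ = [4.823e-04, 2.411e-04, 8.038e-04, 8.038e-04]  ψ = [3, 1, 2, 2]  (obs o_2=1)
t=3: δ = [4.465e-05, 5.023e-05, 1.395e-04, 8.372e-05]  ψ = [3, 0, 2, 2]  (obs o_3=2)
t=4: δ = [1.163e-05, 4.651e-06, 9.690e-06, 1.938e-05]  ψ = [3, 0, 2, 2]  (obs o_4=0)
t=5: δ = [2.692e-06, 1.211e-06, 8.075e-07, 1.615e-06]  ψ = [3, 0, 3, 3]  (obs o_5=0)
t=6: δ = [3.739e-07, 2.804e-07, 1.009e-07, 1.495e-07]  ψ = [0, 0, 1, 0]  (obs o_6=0)
backtrack: best end state = 0; path = [1, 2, 2, 2, 3, 0, 0]

path = [1, 2, 2, 2, 3, 0, 0]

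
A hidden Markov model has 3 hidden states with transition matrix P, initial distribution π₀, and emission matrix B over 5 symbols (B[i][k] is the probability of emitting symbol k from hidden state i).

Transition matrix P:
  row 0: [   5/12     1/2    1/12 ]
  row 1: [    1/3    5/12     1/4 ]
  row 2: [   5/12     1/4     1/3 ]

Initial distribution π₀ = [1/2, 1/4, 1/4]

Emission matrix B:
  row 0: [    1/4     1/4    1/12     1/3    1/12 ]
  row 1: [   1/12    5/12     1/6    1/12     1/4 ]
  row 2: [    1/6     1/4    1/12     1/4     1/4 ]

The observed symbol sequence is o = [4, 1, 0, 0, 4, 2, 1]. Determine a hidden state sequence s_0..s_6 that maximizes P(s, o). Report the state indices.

path = [1, 1, 0, 0, 1, 1, 1]

t=0: δ = [4.167e-02, 6.250e-02, 6.250e-02]  (obs o_0=4)
t=1: δ = [6.510e-03, 1.085e-02, 5.208e-03]  ψ = [2, 1, 2]  (obs o_1=1)
t=2: δ = [9.042e-04, 3.768e-04, 4.521e-04]  ψ = [1, 1, 1]  (obs o_2=0)
t=3: δ = [9.419e-05, 3.768e-05, 2.512e-05]  ψ = [0, 0, 2]  (obs o_3=0)
t=4: δ = [3.270e-06, 1.177e-05, 2.355e-06]  ψ = [0, 0, 1]  (obs o_4=4)
t=5: δ = [3.270e-07, 8.176e-07, 2.453e-07]  ψ = [1, 1, 1]  (obs o_5=2)
t=6: δ = [6.814e-08, 1.419e-07, 5.110e-08]  ψ = [1, 1, 1]  (obs o_6=1)
backtrack: best end state = 1; path = [1, 1, 0, 0, 1, 1, 1]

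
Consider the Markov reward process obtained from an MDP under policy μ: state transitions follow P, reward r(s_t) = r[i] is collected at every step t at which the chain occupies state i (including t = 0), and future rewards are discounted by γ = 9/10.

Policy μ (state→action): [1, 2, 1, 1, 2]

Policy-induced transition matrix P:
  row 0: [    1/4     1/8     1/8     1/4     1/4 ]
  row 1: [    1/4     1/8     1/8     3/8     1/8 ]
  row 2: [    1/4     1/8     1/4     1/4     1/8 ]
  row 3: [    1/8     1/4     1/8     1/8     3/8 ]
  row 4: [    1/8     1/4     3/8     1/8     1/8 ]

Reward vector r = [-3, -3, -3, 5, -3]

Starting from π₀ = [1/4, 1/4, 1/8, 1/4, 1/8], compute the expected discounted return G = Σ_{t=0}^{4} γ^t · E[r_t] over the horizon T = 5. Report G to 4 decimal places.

G = -4.7725

t=0: π = [0.2500, 0.2500, 0.1250, 0.2500, 0.1250], E[r] = -1.0000, γ^t·E[r] = -1.000000, running G = -1.000000
t=1: π = [0.2031, 0.1719, 0.1719, 0.2344, 0.2188], E[r] = -1.1250, γ^t·E[r] = -1.012500, running G = -2.012500
t=2: π = [0.1934, 0.1816, 0.2012, 0.2148, 0.2090], E[r] = -1.2813, γ^t·E[r] = -1.037813, running G = -3.050313
t=3: π = [0.1970, 0.1780, 0.2024, 0.2197, 0.2029], E[r] = -1.2422, γ^t·E[r] = -0.905555, running G = -3.955867
t=4: π = [0.1972, 0.1778, 0.2010, 0.2194, 0.2046], E[r] = -1.2446, γ^t·E[r] = -0.816601, running G = -4.772468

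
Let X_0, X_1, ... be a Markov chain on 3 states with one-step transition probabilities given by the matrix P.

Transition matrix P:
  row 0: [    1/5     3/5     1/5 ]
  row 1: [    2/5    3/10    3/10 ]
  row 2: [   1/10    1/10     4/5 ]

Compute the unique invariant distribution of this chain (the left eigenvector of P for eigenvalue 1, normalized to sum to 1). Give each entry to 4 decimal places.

π = [0.1930, 0.2456, 0.5614]

Balance equations π_j = Σ_i π_i·P[i][j]:
  π_0 = 1/5·π_0 + 2/5·π_1 + 1/10·π_2
  π_1 = 3/5·π_0 + 3/10·π_1 + 1/10·π_2
  normalize: π_0 + π_1 + π_2 = 1
Solving the linear system gives exactly π = [11/57, 14/57, 32/57].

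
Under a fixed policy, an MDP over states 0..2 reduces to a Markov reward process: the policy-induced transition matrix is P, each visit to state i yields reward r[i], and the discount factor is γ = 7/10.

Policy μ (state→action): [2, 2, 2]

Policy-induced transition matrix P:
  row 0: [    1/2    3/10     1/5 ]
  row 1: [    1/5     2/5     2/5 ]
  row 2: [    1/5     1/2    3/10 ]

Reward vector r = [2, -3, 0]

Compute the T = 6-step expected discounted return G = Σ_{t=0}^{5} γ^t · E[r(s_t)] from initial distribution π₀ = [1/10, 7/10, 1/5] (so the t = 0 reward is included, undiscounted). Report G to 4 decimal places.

t=0: π = [0.1000, 0.7000, 0.2000], E[r] = -1.9000, γ^t·E[r] = -1.900000, running G = -1.900000
t=1: π = [0.2300, 0.4100, 0.3600], E[r] = -0.7700, γ^t·E[r] = -0.539000, running G = -2.439000
t=2: π = [0.2690, 0.4130, 0.3180], E[r] = -0.7010, γ^t·E[r] = -0.343490, running G = -2.782490
t=3: π = [0.2807, 0.4049, 0.3144], E[r] = -0.6533, γ^t·E[r] = -0.224082, running G = -3.006572
t=4: π = [0.2842, 0.4034, 0.3124], E[r] = -0.6417, γ^t·E[r] = -0.154070, running G = -3.160642
t=5: π = [0.2853, 0.4028, 0.3119], E[r] = -0.6379, γ^t·E[r] = -0.107218, running G = -3.267860

G = -3.2679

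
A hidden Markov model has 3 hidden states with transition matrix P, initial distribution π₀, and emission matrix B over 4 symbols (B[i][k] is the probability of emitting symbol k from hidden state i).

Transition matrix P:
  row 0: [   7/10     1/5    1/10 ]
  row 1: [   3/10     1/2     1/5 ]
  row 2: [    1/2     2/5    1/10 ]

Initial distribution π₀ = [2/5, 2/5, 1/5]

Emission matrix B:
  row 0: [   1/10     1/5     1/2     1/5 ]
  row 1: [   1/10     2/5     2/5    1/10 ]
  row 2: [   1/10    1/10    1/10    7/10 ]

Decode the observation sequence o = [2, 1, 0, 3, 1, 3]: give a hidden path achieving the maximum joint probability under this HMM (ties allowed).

t=0: δ = [2.000e-01, 1.600e-01, 2.000e-02]  (obs o_0=2)
t=1: δ = [2.800e-02, 3.200e-02, 3.200e-03]  ψ = [0, 1, 1]  (obs o_1=1)
t=2: δ = [1.960e-03, 1.600e-03, 6.400e-04]  ψ = [0, 1, 1]  (obs o_2=0)
t=3: δ = [2.744e-04, 8.000e-05, 2.240e-04]  ψ = [0, 1, 1]  (obs o_3=3)
t=4: δ = [3.842e-05, 3.584e-05, 2.744e-06]  ψ = [0, 2, 0]  (obs o_4=1)
t=5: δ = [5.378e-06, 1.792e-06, 5.018e-06]  ψ = [0, 1, 1]  (obs o_5=3)
backtrack: best end state = 0; path = [0, 0, 0, 0, 0, 0]

path = [0, 0, 0, 0, 0, 0]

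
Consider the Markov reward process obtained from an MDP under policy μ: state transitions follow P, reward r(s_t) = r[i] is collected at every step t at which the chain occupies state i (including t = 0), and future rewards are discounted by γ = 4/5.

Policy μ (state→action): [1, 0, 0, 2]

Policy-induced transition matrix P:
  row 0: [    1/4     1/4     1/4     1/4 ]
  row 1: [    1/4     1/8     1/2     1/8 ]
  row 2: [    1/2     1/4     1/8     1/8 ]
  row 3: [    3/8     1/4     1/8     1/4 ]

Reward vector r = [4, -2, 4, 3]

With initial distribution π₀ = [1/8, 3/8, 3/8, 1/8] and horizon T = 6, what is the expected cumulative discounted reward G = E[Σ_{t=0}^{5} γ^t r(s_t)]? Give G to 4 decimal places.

G = 8.3949

t=0: π = [0.1250, 0.3750, 0.3750, 0.1250], E[r] = 1.6250, γ^t·E[r] = 1.625000, running G = 1.625000
t=1: π = [0.3594, 0.2031, 0.2813, 0.1563], E[r] = 2.6250, γ^t·E[r] = 2.100000, running G = 3.725000
t=2: π = [0.3398, 0.2246, 0.2461, 0.1895], E[r] = 2.4629, γ^t·E[r] = 1.576250, running G = 5.301250
t=3: π = [0.3352, 0.2219, 0.2517, 0.1912], E[r] = 2.4773, γ^t·E[r] = 1.268375, running G = 6.569625
t=4: π = [0.3368, 0.2223, 0.2501, 0.1908], E[r] = 2.4756, γ^t·E[r] = 1.014025, running G = 7.583650
t=5: π = [0.3364, 0.2222, 0.2505, 0.1910], E[r] = 2.4757, γ^t·E[r] = 0.811251, running G = 8.394901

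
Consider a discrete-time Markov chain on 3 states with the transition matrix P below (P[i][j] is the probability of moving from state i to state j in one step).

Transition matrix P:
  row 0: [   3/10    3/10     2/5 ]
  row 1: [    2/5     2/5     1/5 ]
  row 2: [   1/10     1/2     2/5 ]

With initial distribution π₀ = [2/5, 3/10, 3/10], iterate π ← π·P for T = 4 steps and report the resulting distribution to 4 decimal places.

t=0: π = [0.4000, 0.3000, 0.3000]
t=1: π = [0.2700, 0.3900, 0.3400]
t=2: π = [0.2710, 0.4070, 0.3220]
t=3: π = [0.2763, 0.4051, 0.3186]
t=4: π = [0.2768, 0.4042, 0.3190]

π = [0.2768, 0.4042, 0.3190]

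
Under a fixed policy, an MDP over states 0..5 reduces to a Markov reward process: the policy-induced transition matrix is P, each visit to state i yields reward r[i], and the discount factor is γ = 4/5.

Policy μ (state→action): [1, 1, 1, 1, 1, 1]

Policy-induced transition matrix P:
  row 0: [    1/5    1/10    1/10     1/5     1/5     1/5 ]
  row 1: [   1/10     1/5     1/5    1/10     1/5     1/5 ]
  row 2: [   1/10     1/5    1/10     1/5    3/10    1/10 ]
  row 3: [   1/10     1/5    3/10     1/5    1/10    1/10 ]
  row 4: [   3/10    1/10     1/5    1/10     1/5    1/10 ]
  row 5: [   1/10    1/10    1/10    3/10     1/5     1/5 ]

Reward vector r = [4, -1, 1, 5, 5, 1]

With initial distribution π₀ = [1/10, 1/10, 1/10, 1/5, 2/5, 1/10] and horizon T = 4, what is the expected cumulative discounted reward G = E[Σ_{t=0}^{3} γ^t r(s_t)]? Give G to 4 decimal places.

t=0: π = [0.1000, 0.1000, 0.1000, 0.2000, 0.4000, 0.1000], E[r] = 3.5000, γ^t·E[r] = 3.500000, running G = 3.500000
t=1: π = [0.1900, 0.1400, 0.1900, 0.1600, 0.1900, 0.1300], E[r] = 2.6900, γ^t·E[r] = 2.152000, running G = 5.652000
t=2: π = [0.1570, 0.1490, 0.1650, 0.1800, 0.2030, 0.1460], E[r] = 2.7050, γ^t·E[r] = 1.731200, running G = 7.383200
t=3: π = [0.1563, 0.1494, 0.1712, 0.1794, 0.1985, 0.1452], E[r] = 2.6817, γ^t·E[r] = 1.373030, running G = 8.756230

G = 8.7562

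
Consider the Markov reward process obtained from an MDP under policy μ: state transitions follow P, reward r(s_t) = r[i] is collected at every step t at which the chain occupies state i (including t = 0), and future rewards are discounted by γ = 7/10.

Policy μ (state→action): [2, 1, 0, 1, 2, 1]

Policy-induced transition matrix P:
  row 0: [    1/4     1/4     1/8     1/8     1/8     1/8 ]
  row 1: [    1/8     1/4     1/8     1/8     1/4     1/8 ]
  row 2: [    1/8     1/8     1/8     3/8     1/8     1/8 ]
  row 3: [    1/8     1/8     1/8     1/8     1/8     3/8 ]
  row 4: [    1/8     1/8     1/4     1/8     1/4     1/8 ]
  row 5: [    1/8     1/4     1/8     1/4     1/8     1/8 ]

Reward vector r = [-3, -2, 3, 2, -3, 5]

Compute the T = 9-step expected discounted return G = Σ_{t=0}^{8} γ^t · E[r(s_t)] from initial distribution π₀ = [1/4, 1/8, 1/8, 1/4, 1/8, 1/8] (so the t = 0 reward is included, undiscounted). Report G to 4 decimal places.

G = 0.9021

t=0: π = [0.2500, 0.1250, 0.1250, 0.2500, 0.1250, 0.1250], E[r] = 0.1250, γ^t·E[r] = 0.125000, running G = 0.125000
t=1: π = [0.1563, 0.1875, 0.1406, 0.1719, 0.1563, 0.1875], E[r] = 0.3906, γ^t·E[r] = 0.273438, running G = 0.398438
t=2: π = [0.1445, 0.1914, 0.1445, 0.1836, 0.1680, 0.1680], E[r] = 0.3203, γ^t·E[r] = 0.156953, running G = 0.555391
t=3: π = [0.1431, 0.1880, 0.1460, 0.1821, 0.1699, 0.1709], E[r] = 0.3418, γ^t·E[r] = 0.117236, running G = 0.672627
t=4: π = [0.1429, 0.1877, 0.1462, 0.1829, 0.1697, 0.1705], E[r] = 0.3438, γ^t·E[r] = 0.082534, running G = 0.755161
t=5: π = [0.1429, 0.1876, 0.1462, 0.1829, 0.1697, 0.1707], E[r] = 0.3451, γ^t·E[r] = 0.057993, running G = 0.813155
t=6: π = [0.1429, 0.1877, 0.1462, 0.1829, 0.1697, 0.1707], E[r] = 0.3451, γ^t·E[r] = 0.040605, running G = 0.853760
t=7: π = [0.1429, 0.1877, 0.1462, 0.1829, 0.1697, 0.1707], E[r] = 0.3452, γ^t·E[r] = 0.028425, running G = 0.882185
t=8: π = [0.1429, 0.1877, 0.1462, 0.1829, 0.1697, 0.1707], E[r] = 0.3452, γ^t·E[r] = 0.019897, running G = 0.902082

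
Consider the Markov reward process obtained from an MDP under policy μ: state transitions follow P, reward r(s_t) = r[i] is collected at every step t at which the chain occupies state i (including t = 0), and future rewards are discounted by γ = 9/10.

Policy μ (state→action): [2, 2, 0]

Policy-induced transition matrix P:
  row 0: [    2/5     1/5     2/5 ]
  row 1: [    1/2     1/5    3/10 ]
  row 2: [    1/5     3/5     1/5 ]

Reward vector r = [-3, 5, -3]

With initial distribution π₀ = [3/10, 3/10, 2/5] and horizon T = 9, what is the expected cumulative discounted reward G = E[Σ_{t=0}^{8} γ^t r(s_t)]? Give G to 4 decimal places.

t=0: π = [0.3000, 0.3000, 0.4000], E[r] = -0.6000, γ^t·E[r] = -0.600000, running G = -0.600000
t=1: π = [0.3500, 0.3600, 0.2900], E[r] = -0.1200, γ^t·E[r] = -0.108000, running G = -0.708000
t=2: π = [0.3780, 0.3160, 0.3060], E[r] = -0.4720, γ^t·E[r] = -0.382320, running G = -1.090320
t=3: π = [0.3704, 0.3224, 0.3072], E[r] = -0.4208, γ^t·E[r] = -0.306763, running G = -1.397083
t=4: π = [0.3708, 0.3229, 0.3063], E[r] = -0.4170, γ^t·E[r] = -0.273567, running G = -1.670651
t=5: π = [0.3710, 0.3225, 0.3064], E[r] = -0.4198, γ^t·E[r] = -0.247874, running G = -1.918524
t=6: π = [0.3710, 0.3226, 0.3065], E[r] = -0.4194, γ^t·E[r] = -0.222868, running G = -2.141393
t=7: π = [0.3710, 0.3226, 0.3065], E[r] = -0.4193, γ^t·E[r] = -0.200567, running G = -2.341960
t=8: π = [0.3710, 0.3226, 0.3065], E[r] = -0.4194, γ^t·E[r] = -0.180520, running G = -2.522480

G = -2.5225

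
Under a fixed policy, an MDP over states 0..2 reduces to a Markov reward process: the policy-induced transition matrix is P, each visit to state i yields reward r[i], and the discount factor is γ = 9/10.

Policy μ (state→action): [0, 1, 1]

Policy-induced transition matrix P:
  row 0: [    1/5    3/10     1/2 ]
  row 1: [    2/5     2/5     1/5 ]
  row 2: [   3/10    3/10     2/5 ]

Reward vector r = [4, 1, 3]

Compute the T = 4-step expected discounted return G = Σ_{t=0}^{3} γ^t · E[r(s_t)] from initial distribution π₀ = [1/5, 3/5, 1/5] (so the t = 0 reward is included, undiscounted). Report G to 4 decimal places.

G = 8.4101

t=0: π = [0.2000, 0.6000, 0.2000], E[r] = 2.0000, γ^t·E[r] = 2.000000, running G = 2.000000
t=1: π = [0.3400, 0.3600, 0.3000], E[r] = 2.6200, γ^t·E[r] = 2.358000, running G = 4.358000
t=2: π = [0.3020, 0.3360, 0.3620], E[r] = 2.6300, γ^t·E[r] = 2.130300, running G = 6.488300
t=3: π = [0.3034, 0.3336, 0.3630], E[r] = 2.6362, γ^t·E[r] = 1.921790, running G = 8.410090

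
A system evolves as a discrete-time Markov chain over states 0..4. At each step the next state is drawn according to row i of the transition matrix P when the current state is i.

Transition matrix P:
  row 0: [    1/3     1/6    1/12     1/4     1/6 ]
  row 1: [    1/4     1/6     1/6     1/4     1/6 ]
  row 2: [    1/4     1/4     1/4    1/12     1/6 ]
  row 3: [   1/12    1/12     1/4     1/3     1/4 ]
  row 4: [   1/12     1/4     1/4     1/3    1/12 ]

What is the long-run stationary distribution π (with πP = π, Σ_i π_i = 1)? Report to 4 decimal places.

Balance equations π_j = Σ_i π_i·P[i][j]:
  π_0 = 1/3·π_0 + 1/4·π_1 + 1/4·π_2 + 1/12·π_3 + 1/12·π_4
  π_1 = 1/6·π_0 + 1/6·π_1 + 1/4·π_2 + 1/12·π_3 + 1/4·π_4
  π_2 = 1/12·π_0 + 1/6·π_1 + 1/4·π_2 + 1/4·π_3 + 1/4·π_4
  π_3 = 1/4·π_0 + 1/4·π_1 + 1/12·π_2 + 1/3·π_3 + 1/3·π_4
  normalize: π_0 + π_1 + π_2 + π_3 + π_4 = 1
Solving the linear system gives exactly π = [1715/8773, 1553/8773, 1778/8773, 4415/17546, 3039/17546].

π = [0.1955, 0.1770, 0.2027, 0.2516, 0.1732]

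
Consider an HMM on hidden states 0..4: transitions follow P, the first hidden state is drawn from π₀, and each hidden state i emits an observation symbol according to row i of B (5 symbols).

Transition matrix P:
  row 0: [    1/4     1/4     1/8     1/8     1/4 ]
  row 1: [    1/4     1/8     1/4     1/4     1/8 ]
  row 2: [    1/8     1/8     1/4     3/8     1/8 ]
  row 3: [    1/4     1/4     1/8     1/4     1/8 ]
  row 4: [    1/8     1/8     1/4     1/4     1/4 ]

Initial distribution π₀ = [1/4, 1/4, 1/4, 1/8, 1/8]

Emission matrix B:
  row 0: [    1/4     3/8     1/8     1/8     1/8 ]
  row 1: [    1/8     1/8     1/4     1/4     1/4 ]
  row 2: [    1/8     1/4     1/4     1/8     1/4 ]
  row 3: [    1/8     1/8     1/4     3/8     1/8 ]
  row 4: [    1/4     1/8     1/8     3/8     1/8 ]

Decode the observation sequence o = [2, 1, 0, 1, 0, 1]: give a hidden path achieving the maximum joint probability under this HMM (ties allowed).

path = [1, 0, 0, 0, 0, 0]

t=0: δ = [3.125e-02, 6.250e-02, 6.250e-02, 3.125e-02, 1.562e-02]  (obs o_0=2)
t=1: δ = [5.859e-03, 9.766e-04, 3.906e-03, 2.930e-03, 9.766e-04]  ψ = [1, 0, 1, 2, 0]  (obs o_1=1)
t=2: δ = [3.662e-04, 1.831e-04, 1.221e-04, 1.831e-04, 3.662e-04]  ψ = [0, 0, 2, 2, 0]  (obs o_2=0)
t=3: δ = [3.433e-05, 1.144e-05, 2.289e-05, 1.144e-05, 1.144e-05]  ψ = [0, 0, 4, 4, 0]  (obs o_3=1)
t=4: δ = [2.146e-06, 1.073e-06, 7.153e-07, 1.073e-06, 2.146e-06]  ψ = [0, 0, 2, 2, 0]  (obs o_4=0)
t=5: δ = [2.012e-07, 6.706e-08, 1.341e-07, 6.706e-08, 6.706e-08]  ψ = [0, 0, 4, 4, 0]  (obs o_5=1)
backtrack: best end state = 0; path = [1, 0, 0, 0, 0, 0]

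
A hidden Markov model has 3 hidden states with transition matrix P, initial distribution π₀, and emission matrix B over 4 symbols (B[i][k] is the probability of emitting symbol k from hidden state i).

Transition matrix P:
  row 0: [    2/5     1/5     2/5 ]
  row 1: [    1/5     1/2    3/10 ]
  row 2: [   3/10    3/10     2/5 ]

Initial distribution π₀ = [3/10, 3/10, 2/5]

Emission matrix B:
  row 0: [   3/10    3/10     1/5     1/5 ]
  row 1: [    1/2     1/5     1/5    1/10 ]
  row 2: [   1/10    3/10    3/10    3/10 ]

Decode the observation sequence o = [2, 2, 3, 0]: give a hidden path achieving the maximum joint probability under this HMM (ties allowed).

t=0: δ = [6.000e-02, 6.000e-02, 1.200e-01]  (obs o_0=2)
t=1: δ = [7.200e-03, 7.200e-03, 1.440e-02]  ψ = [2, 2, 2]  (obs o_1=2)
t=2: δ = [8.640e-04, 4.320e-04, 1.728e-03]  ψ = [2, 2, 2]  (obs o_2=3)
t=3: δ = [1.555e-04, 2.592e-04, 6.912e-05]  ψ = [2, 2, 2]  (obs o_3=0)
backtrack: best end state = 1; path = [2, 2, 2, 1]

path = [2, 2, 2, 1]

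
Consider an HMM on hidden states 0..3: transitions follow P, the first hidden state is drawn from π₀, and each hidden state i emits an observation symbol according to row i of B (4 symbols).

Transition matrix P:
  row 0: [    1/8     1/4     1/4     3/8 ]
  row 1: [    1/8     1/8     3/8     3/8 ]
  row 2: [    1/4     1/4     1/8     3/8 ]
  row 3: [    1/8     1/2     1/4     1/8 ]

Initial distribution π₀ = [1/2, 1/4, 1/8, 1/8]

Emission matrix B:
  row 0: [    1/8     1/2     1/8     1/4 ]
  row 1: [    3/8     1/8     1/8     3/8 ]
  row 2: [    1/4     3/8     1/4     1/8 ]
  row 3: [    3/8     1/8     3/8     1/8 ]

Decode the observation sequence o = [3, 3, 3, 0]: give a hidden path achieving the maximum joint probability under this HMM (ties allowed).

t=0: δ = [1.250e-01, 9.375e-02, 1.562e-02, 1.562e-02]  (obs o_0=3)
t=1: δ = [3.906e-03, 1.172e-02, 4.395e-03, 5.859e-03]  ψ = [0, 0, 1, 0]  (obs o_1=3)
t=2: δ = [3.662e-04, 1.099e-03, 5.493e-04, 5.493e-04]  ψ = [1, 3, 1, 1]  (obs o_2=3)
t=3: δ = [1.717e-05, 1.030e-04, 1.030e-04, 1.545e-04]  ψ = [1, 3, 1, 1]  (obs o_3=0)
backtrack: best end state = 3; path = [0, 3, 1, 3]

path = [0, 3, 1, 3]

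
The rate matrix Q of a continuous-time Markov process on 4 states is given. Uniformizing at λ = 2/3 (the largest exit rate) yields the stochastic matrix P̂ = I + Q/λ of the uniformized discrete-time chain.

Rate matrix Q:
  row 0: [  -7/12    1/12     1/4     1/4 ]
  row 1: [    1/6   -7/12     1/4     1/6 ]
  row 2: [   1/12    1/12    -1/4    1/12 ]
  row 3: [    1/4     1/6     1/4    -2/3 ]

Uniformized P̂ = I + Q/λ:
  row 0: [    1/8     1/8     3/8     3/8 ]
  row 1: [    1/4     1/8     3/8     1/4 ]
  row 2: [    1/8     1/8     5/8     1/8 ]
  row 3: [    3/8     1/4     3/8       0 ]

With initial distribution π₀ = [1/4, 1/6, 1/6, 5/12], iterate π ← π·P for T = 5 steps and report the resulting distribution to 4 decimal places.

π = [0.1858, 0.1463, 0.4997, 0.1682]

t=0: π = [0.2500, 0.1667, 0.1667, 0.4167]
t=1: π = [0.2500, 0.1771, 0.4167, 0.1563]
t=2: π = [0.1862, 0.1445, 0.4792, 0.1901]
t=3: π = [0.1906, 0.1488, 0.4948, 0.1659]
t=4: π = [0.1851, 0.1457, 0.4987, 0.1705]
t=5: π = [0.1858, 0.1463, 0.4997, 0.1682]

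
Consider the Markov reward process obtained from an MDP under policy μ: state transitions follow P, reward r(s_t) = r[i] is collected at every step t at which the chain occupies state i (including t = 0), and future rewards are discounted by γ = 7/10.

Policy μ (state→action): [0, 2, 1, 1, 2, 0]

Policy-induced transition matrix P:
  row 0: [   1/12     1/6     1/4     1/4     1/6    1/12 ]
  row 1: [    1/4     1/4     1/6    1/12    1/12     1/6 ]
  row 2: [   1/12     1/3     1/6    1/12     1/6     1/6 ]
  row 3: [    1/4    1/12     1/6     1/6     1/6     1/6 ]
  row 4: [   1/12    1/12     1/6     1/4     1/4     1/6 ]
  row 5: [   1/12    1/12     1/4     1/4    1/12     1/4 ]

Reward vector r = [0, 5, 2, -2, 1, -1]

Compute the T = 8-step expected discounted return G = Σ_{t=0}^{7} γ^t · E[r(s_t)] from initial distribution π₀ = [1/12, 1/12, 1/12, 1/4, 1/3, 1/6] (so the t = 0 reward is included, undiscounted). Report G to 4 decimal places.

t=0: π = [0.0833, 0.0833, 0.0833, 0.2500, 0.3333, 0.1667], E[r] = 0.2500, γ^t·E[r] = 0.250000, running G = 0.250000
t=1: π = [0.1389, 0.1250, 0.1875, 0.2014, 0.1736, 0.1736], E[r] = 0.5972, γ^t·E[r] = 0.418056, running G = 0.668056
t=2: π = [0.1377, 0.1626, 0.1927, 0.1811, 0.1563, 0.1696], E[r] = 0.8229, γ^t·E[r] = 0.403229, running G = 1.071285
t=3: π = [0.1406, 0.1701, 0.1923, 0.1757, 0.1520, 0.1693], E[r] = 0.8663, γ^t·E[r] = 0.297148, running G = 1.368432
t=4: π = [0.1410, 0.1715, 0.1925, 0.1750, 0.1510, 0.1691], E[r] = 0.8744, γ^t·E[r] = 0.209943, running G = 1.578375
t=5: π = [0.1411, 0.1718, 0.1925, 0.1748, 0.1509, 0.1690], E[r] = 0.8763, γ^t·E[r] = 0.147274, running G = 1.725649
t=6: π = [0.1411, 0.1718, 0.1925, 0.1747, 0.1508, 0.1690], E[r] = 0.8766, γ^t·E[r] = 0.103136, running G = 1.828785
t=7: π = [0.1411, 0.1719, 0.1925, 0.1747, 0.1508, 0.1690], E[r] = 0.8767, γ^t·E[r] = 0.072202, running G = 1.900986

G = 1.9010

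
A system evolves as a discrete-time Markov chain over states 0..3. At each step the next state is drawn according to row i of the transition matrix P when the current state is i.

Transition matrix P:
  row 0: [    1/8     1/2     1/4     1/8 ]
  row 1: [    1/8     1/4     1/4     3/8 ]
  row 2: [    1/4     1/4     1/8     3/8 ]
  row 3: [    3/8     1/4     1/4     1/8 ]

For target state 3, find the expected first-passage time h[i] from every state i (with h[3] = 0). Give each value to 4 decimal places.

h = [3.7113, 2.9691, 3.0515, 0.0000]

First-step conditioning: h[3] = 0; for i ≠ 3, h[i] = 1 + Σ_k P[i][k]·h[k].
  h[0] = 1 + 1/8·h[0] + 1/2·h[1] + 1/4·h[2]
  h[1] = 1 + 1/8·h[0] + 1/4·h[1] + 1/4·h[2]
  h[2] = 1 + 1/4·h[0] + 1/4·h[1] + 1/8·h[2]
Solving the 3×3 linear system over states ≠ 3 gives exactly h = [360/97, 288/97, 296/97, 0] (h[3] = 0 is the target).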